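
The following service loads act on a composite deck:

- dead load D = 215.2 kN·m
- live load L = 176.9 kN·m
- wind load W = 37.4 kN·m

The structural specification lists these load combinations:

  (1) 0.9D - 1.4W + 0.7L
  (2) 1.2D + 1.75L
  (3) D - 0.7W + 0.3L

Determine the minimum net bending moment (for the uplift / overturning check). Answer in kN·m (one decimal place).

242.1 kN·m

(1) 0.9(215.2) - 1.4(37.4) + 0.7(176.9) = 265.2
(2) 1.2(215.2) + 1.75(176.9) = 258.2 + 309.6 = 567.8
(3) 1.0(215.2) - 0.7(37.4) + 0.3(176.9) = 215.2 - 26.2 + 53.1 = 242.1
Combination 3 gives the minimum: 242.1 kN·m.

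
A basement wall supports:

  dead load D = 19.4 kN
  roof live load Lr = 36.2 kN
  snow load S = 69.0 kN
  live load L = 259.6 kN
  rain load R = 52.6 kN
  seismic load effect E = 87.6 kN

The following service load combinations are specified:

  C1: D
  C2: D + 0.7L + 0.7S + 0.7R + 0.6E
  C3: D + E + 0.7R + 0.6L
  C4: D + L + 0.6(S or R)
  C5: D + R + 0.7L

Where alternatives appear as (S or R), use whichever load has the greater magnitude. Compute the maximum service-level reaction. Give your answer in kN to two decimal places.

(S or R) → S = 69.0 kN.
C1: 1.0(19.4) = 19.40
C2: 1.0(19.4) + 0.7(259.6) + 0.7(69.0) + 0.7(52.6) + 0.6(87.6) = 19.40 + 181.72 + 48.30 + 36.82 + 52.56 = 338.80
C3: 1.0(19.4) + 1.0(87.6) + 0.7(52.6) + 0.6(259.6) = 19.40 + 87.60 + 36.82 + 155.76 = 299.58
C4: 1.0(19.4) + 1.0(259.6) + 0.6(69.0) = 19.40 + 259.60 + 41.40 = 320.40
C5: 1.0(19.4) + 1.0(52.6) + 0.7(259.6) = 19.40 + 52.60 + 181.72 = 253.72
Combination 2 governs: V = 338.80 kN.

338.80 kN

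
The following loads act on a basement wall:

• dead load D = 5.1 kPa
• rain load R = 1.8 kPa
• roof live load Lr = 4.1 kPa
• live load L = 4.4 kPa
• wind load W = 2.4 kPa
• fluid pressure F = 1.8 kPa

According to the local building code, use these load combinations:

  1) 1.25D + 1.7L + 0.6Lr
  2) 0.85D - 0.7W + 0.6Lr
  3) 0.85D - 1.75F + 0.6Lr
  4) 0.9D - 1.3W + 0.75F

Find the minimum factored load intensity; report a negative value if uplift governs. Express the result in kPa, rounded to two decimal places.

2.82 kPa

1) 1.25(5.1) + 1.7(4.4) + 0.6(4.1) = 6.38 + 7.48 + 2.46 = 16.32
2) 0.85(5.1) - 0.7(2.4) + 0.6(4.1) = 4.34 - 1.68 + 2.46 = 5.12
3) 0.85(5.1) - 1.75(1.8) + 0.6(4.1) = 4.34 - 3.15 + 2.46 = 3.65
4) 0.9(5.1) - 1.3(2.4) + 0.75(1.8) = 4.59 - 3.12 + 1.35 = 2.82
Combination 4 gives the minimum: 2.82 kPa.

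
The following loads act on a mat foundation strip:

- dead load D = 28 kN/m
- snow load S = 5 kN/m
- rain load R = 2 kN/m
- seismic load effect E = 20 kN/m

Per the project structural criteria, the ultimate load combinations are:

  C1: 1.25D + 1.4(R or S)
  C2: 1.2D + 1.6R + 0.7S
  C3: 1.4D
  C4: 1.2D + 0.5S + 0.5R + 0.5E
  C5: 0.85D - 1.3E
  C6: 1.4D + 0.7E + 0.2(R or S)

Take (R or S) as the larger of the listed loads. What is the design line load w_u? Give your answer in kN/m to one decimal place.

(R or S) → S = 5 kN/m.
C1: 1.25(28) + 1.4(5) = 42.0
C2: 1.2(28) + 1.6(2) + 0.7(5) = 40.3
C3: 1.4(28) = 39.2
C4: 1.2(28) + 0.5(5) + 0.5(2) + 0.5(20) = 47.1
C5: 0.85(28) - 1.3(20) = -2.2
C6: 1.4(28) + 0.7(20) + 0.2(5) = 54.2
The controlling combination is 6, giving 54.2 kN/m.

54.2 kN/m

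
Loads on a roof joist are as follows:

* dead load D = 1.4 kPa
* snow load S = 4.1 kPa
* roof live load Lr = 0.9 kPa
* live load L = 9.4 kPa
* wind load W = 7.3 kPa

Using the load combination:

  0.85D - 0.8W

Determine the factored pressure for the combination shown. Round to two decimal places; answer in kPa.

-4.65 kPa

0.85(1.4) - 0.8(7.3) = -4.65
p_u = -4.65 kPa.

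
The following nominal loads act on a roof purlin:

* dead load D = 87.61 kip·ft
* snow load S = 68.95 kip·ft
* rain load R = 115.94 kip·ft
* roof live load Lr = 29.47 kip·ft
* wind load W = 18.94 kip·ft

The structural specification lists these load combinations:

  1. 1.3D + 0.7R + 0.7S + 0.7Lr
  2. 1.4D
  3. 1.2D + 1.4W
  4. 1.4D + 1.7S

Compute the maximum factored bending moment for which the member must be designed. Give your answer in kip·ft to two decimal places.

1. 1.3(87.61) + 0.7(115.94) + 0.7(68.95) + 0.7(29.47) = 113.89 + 81.16 + 48.27 + 20.63 = 263.95
2. 1.4(87.61) = 122.65
3. 1.2(87.61) + 1.4(18.94) = 105.13 + 26.52 = 131.65
4. 1.4(87.61) + 1.7(68.95) = 122.65 + 117.22 = 239.87
Combination 1 governs: M_u = 263.95 kip·ft.

263.95 kip·ft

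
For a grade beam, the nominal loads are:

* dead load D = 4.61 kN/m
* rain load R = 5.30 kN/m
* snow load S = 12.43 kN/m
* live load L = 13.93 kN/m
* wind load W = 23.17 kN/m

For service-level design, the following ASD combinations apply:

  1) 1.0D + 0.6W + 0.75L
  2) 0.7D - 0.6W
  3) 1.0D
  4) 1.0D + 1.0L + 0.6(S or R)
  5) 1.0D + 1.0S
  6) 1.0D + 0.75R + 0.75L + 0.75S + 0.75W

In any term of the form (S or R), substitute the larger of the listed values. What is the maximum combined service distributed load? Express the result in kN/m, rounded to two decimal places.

(S or R) → S = 12.43 kN/m.
1) 1.0(4.61) + 0.6(23.17) + 0.75(13.93) = 4.61 + 13.90 + 10.45 = 28.96
2) 0.7(4.61) - 0.6(23.17) = -10.68
3) 1.0(4.61) = 4.61
4) 1.0(4.61) + 1.0(13.93) + 0.6(12.43) = 4.61 + 13.93 + 7.46 = 26.00
5) 1.0(4.61) + 1.0(12.43) = 4.61 + 12.43 = 17.04
6) 1.0(4.61) + 0.75(5.30) + 0.75(13.93) + 0.75(12.43) + 0.75(23.17) = 45.73
Maximum is from combination 6.

45.73 kN/m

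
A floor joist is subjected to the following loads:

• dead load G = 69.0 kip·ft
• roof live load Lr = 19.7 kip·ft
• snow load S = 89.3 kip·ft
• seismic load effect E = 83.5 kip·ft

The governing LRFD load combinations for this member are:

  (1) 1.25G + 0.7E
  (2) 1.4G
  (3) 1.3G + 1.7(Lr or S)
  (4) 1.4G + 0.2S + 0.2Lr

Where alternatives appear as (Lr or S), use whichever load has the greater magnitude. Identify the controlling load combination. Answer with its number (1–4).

(Lr or S) → S = 89.3 kip·ft.
(1) 1.25(69.0) + 0.7(83.5) = 144.7
(2) 1.4(69.0) = 96.6
(3) 1.3(69.0) + 1.7(89.3) = 89.7 + 151.8 = 241.5
(4) 1.4(69.0) + 0.2(89.3) + 0.2(19.7) = 96.6 + 17.9 + 3.9 = 118.4
The largest value is 241.5 kip·ft from combination 3.

Combination 3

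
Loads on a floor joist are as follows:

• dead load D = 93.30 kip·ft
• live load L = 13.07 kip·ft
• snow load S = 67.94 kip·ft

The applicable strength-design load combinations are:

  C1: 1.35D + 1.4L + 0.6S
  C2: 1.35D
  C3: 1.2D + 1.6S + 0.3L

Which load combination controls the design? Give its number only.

Combination 3

C1: 1.35(93.30) + 1.4(13.07) + 0.6(67.94) = 125.96 + 18.30 + 40.76 = 185.02
C2: 1.35(93.30) = 125.96
C3: 1.2(93.30) + 1.6(67.94) + 0.3(13.07) = 224.59
The largest value is 224.59 kip·ft from combination 3.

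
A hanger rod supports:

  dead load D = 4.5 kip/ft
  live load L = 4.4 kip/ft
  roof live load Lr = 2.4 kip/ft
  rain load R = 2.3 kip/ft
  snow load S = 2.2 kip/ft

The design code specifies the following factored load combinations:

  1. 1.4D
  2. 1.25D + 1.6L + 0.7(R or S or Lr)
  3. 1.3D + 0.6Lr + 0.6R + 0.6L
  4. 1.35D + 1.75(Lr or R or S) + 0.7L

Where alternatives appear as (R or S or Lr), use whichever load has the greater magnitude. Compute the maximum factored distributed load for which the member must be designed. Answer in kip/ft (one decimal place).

(R or S or Lr) → Lr = 2.4 kip/ft; (Lr or R or S) → Lr = 2.4 kip/ft.
1. 1.4(4.5) = 6.3
2. 1.25(4.5) + 1.6(4.4) + 0.7(2.4) = 14.3
3. 1.3(4.5) + 0.6(2.4) + 0.6(2.3) + 0.6(4.4) = 11.3
4. 1.35(4.5) + 1.75(2.4) + 0.7(4.4) = 13.4
Maximum is from combination 2.

14.3 kip/ft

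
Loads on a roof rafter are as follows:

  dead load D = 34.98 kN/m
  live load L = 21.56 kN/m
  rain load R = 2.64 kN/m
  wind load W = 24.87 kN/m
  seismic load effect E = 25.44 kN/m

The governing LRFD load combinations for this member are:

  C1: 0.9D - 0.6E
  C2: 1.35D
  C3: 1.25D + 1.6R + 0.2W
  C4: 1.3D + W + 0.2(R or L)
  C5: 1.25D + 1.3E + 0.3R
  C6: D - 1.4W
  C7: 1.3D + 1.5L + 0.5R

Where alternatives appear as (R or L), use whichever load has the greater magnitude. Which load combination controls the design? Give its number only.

(R or L) → L = 21.56 kN/m.
C1: 0.9(34.98) - 0.6(25.44) = 31.48 - 15.26 = 16.22
C2: 1.35(34.98) = 47.22
C3: 1.25(34.98) + 1.6(2.64) + 0.2(24.87) = 43.73 + 4.22 + 4.97 = 52.92
C4: 1.3(34.98) + 1.0(24.87) + 0.2(21.56) = 74.66
C5: 1.25(34.98) + 1.3(25.44) + 0.3(2.64) = 43.73 + 33.07 + 0.79 = 77.59
C6: 1.0(34.98) - 1.4(24.87) = 34.98 - 34.82 = 0.16
C7: 1.3(34.98) + 1.5(21.56) + 0.5(2.64) = 45.47 + 32.34 + 1.32 = 79.13
The largest value is 79.13 kN/m from combination 7.

Combination 7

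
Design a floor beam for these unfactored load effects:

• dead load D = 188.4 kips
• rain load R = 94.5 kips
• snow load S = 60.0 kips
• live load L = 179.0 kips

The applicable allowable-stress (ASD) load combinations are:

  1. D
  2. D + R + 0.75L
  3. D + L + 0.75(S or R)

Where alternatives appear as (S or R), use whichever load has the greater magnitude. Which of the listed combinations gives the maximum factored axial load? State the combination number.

(S or R) → R = 94.5 kips.
1. 1.0(188.4) = 188.4
2. 1.0(188.4) + 1.0(94.5) + 0.75(179.0) = 188.4 + 94.5 + 134.3 = 417.2
3. 1.0(188.4) + 1.0(179.0) + 0.75(94.5) = 188.4 + 179.0 + 70.9 = 438.3
The largest value is 438.3 kips from combination 3.

Combination 3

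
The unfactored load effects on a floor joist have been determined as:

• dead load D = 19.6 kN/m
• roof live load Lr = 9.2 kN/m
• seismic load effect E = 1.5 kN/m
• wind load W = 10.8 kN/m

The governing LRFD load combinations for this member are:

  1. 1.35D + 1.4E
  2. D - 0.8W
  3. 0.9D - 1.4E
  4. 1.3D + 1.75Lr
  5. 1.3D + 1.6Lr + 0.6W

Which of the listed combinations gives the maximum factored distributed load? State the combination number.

1. 1.35(19.6) + 1.4(1.5) = 28.56
2. 1.0(19.6) - 0.8(10.8) = 10.96
3. 0.9(19.6) - 1.4(1.5) = 15.54
4. 1.3(19.6) + 1.75(9.2) = 41.58
5. 1.3(19.6) + 1.6(9.2) + 0.6(10.8) = 46.68
The largest value is 46.68 kN/m from combination 5.

Combination 5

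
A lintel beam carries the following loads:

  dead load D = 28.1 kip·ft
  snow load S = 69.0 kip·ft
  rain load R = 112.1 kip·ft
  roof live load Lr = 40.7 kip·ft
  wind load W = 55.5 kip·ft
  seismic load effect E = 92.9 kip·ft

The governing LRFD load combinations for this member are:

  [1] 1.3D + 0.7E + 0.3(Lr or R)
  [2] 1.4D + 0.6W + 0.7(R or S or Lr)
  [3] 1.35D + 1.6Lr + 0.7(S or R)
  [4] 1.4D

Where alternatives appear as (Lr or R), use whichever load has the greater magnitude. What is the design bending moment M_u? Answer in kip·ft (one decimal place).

181.5 kip·ft

(Lr or R) → R = 112.1 kip·ft; (R or S or Lr) → R = 112.1 kip·ft; (S or R) → R = 112.1 kip·ft.
[1] 1.3(28.1) + 0.7(92.9) + 0.3(112.1) = 135.2
[2] 1.4(28.1) + 0.6(55.5) + 0.7(112.1) = 39.3 + 33.3 + 78.5 = 151.1
[3] 1.35(28.1) + 1.6(40.7) + 0.7(112.1) = 37.9 + 65.1 + 78.5 = 181.5
[4] 1.4(28.1) = 39.3
Combination 3 governs: M_u = 181.5 kip·ft.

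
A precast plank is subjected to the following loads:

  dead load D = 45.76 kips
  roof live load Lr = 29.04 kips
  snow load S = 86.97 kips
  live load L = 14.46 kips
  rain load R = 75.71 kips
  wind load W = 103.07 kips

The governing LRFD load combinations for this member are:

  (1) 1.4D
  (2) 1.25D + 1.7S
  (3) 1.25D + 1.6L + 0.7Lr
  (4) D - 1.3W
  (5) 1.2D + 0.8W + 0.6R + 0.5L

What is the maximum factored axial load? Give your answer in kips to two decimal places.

(1) 1.4(45.76) = 64.06
(2) 1.25(45.76) + 1.7(86.97) = 57.20 + 147.85 = 205.05
(3) 1.25(45.76) + 1.6(14.46) + 0.7(29.04) = 100.66
(4) 1.0(45.76) - 1.3(103.07) = 45.76 - 133.99 = -88.23
(5) 1.2(45.76) + 0.8(103.07) + 0.6(75.71) + 0.5(14.46) = 190.02
Combination 2 governs: P_u = 205.05 kips.

205.05 kips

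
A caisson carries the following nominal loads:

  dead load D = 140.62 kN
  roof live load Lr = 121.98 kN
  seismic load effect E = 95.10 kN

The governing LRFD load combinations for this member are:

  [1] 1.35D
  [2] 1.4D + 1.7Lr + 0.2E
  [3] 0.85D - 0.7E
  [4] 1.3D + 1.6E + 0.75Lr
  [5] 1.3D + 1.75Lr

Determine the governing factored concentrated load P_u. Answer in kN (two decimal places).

[1] 1.35(140.62) = 189.84
[2] 1.4(140.62) + 1.7(121.98) + 0.2(95.10) = 423.25
[3] 0.85(140.62) - 0.7(95.10) = 119.53 - 66.57 = 52.96
[4] 1.3(140.62) + 1.6(95.10) + 0.75(121.98) = 426.45
[5] 1.3(140.62) + 1.75(121.98) = 396.27
Maximum is from combination 4.

426.45 kN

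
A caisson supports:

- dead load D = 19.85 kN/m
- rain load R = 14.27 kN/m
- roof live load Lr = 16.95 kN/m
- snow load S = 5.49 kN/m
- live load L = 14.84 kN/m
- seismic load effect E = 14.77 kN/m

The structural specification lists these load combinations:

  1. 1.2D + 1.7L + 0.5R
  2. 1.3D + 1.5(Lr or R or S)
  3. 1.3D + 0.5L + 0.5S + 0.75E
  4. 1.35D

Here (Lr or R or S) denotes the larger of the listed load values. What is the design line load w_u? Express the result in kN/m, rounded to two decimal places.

56.18 kN/m

(Lr or R or S) → Lr = 16.95 kN/m.
1. 1.2(19.85) + 1.7(14.84) + 0.5(14.27) = 56.18
2. 1.3(19.85) + 1.5(16.95) = 51.23
3. 1.3(19.85) + 0.5(14.84) + 0.5(5.49) + 0.75(14.77) = 47.05
4. 1.35(19.85) = 26.80
Combination 1 governs: w_u = 56.18 kN/m.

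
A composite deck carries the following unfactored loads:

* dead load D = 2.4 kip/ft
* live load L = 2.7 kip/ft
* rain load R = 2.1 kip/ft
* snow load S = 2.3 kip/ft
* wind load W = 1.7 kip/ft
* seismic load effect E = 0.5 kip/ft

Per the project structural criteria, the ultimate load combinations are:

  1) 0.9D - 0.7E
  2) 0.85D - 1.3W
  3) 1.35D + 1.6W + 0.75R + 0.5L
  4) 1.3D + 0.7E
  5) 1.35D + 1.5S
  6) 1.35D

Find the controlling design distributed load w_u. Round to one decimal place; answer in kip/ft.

1) 0.9(2.4) - 0.7(0.5) = 2.2 - 0.4 = 1.8
2) 0.85(2.4) - 1.3(1.7) = 2.0 - 2.2 = -0.2
3) 1.35(2.4) + 1.6(1.7) + 0.75(2.1) + 0.5(2.7) = 3.2 + 2.7 + 1.6 + 1.4 = 8.9
4) 1.3(2.4) + 0.7(0.5) = 3.1 + 0.4 = 3.5
5) 1.35(2.4) + 1.5(2.3) = 3.2 + 3.5 = 6.7
6) 1.35(2.4) = 3.2
The controlling combination is 3, giving 8.9 kip/ft.

8.9 kip/ft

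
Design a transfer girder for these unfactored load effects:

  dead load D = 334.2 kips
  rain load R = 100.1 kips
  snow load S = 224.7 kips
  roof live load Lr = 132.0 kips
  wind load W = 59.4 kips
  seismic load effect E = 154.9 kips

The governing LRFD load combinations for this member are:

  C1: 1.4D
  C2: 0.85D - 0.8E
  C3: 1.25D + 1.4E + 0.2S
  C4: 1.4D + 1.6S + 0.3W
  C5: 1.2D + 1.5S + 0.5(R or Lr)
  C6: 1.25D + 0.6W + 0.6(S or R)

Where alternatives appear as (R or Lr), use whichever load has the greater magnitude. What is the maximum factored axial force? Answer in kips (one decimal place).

845.2 kips

(R or Lr) → Lr = 132.0 kips; (S or R) → S = 224.7 kips.
C1: 1.4(334.2) = 467.9
C2: 0.85(334.2) - 0.8(154.9) = 160.2
C3: 1.25(334.2) + 1.4(154.9) + 0.2(224.7) = 679.6
C4: 1.4(334.2) + 1.6(224.7) + 0.3(59.4) = 845.2
C5: 1.2(334.2) + 1.5(224.7) + 0.5(132.0) = 804.1
C6: 1.25(334.2) + 0.6(59.4) + 0.6(224.7) = 588.2
The controlling combination is 4, giving 845.2 kips.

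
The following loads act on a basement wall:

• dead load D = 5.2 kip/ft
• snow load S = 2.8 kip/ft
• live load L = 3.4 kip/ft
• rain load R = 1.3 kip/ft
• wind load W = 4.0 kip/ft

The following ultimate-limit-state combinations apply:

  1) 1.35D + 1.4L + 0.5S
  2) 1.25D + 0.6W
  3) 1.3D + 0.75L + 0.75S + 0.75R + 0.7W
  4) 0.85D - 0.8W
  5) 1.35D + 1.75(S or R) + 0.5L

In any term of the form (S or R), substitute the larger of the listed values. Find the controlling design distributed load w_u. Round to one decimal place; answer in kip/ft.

15.2 kip/ft

(S or R) → S = 2.8 kip/ft.
1) 1.35(5.2) + 1.4(3.4) + 0.5(2.8) = 7.0 + 4.8 + 1.4 = 13.2
2) 1.25(5.2) + 0.6(4.0) = 6.5 + 2.4 = 8.9
3) 1.3(5.2) + 0.75(3.4) + 0.75(2.8) + 0.75(1.3) + 0.7(4.0) = 15.2
4) 0.85(5.2) - 0.8(4.0) = 4.4 - 3.2 = 1.2
5) 1.35(5.2) + 1.75(2.8) + 0.5(3.4) = 7.0 + 4.9 + 1.7 = 13.6
Maximum is from combination 3.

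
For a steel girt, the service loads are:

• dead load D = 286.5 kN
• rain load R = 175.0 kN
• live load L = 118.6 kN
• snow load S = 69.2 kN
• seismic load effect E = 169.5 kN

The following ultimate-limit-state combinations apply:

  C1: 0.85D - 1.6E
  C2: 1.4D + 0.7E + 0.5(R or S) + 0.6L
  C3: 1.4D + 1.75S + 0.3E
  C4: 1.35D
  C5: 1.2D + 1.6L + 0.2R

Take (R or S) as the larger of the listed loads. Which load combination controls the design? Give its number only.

(R or S) → R = 175.0 kN.
C1: 0.85(286.5) - 1.6(169.5) = -27.68
C2: 1.4(286.5) + 0.7(169.5) + 0.5(175.0) + 0.6(118.6) = 401.10 + 118.65 + 87.50 + 71.16 = 678.41
C3: 1.4(286.5) + 1.75(69.2) + 0.3(169.5) = 401.10 + 121.10 + 50.85 = 573.05
C4: 1.35(286.5) = 386.78
C5: 1.2(286.5) + 1.6(118.6) + 0.2(175.0) = 343.80 + 189.76 + 35.00 = 568.56
The largest value is 678.41 kN from combination 2.

Combination 2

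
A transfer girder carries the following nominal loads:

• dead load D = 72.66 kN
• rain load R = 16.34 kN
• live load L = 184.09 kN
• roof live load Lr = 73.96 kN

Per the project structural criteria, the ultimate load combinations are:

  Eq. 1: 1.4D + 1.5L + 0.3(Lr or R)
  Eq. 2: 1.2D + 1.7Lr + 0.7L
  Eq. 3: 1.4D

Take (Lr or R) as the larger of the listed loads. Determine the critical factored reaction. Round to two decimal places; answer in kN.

(Lr or R) → Lr = 73.96 kN.
Eq. 1: 1.4(72.66) + 1.5(184.09) + 0.3(73.96) = 101.72 + 276.14 + 22.19 = 400.05
Eq. 2: 1.2(72.66) + 1.7(73.96) + 0.7(184.09) = 341.79
Eq. 3: 1.4(72.66) = 101.72
Combination 1 governs: V_u = 400.05 kN.

400.05 kN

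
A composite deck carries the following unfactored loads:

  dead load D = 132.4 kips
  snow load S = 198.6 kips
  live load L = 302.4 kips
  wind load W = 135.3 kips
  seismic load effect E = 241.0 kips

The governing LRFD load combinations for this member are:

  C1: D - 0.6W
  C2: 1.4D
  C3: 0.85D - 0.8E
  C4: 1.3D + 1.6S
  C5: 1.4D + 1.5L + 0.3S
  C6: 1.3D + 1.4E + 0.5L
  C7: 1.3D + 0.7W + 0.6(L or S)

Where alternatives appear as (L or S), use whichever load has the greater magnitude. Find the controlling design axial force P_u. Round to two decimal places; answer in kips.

(L or S) → L = 302.4 kips.
C1: 1.0(132.4) - 0.6(135.3) = 132.40 - 81.18 = 51.22
C2: 1.4(132.4) = 185.36
C3: 0.85(132.4) - 0.8(241.0) = 112.54 - 192.80 = -80.26
C4: 1.3(132.4) + 1.6(198.6) = 172.12 + 317.76 = 489.88
C5: 1.4(132.4) + 1.5(302.4) + 0.3(198.6) = 185.36 + 453.60 + 59.58 = 698.54
C6: 1.3(132.4) + 1.4(241.0) + 0.5(302.4) = 172.12 + 337.40 + 151.20 = 660.72
C7: 1.3(132.4) + 0.7(135.3) + 0.6(302.4) = 172.12 + 94.71 + 181.44 = 448.27
The controlling combination is 5, giving 698.54 kips.

698.54 kips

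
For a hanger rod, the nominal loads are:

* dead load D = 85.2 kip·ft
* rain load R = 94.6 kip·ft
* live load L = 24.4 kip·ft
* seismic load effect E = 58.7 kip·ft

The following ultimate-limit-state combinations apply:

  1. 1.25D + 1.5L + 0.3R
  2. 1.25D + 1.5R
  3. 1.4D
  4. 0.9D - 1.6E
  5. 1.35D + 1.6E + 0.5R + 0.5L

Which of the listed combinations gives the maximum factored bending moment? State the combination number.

Combination 5

1. 1.25(85.2) + 1.5(24.4) + 0.3(94.6) = 171.5
2. 1.25(85.2) + 1.5(94.6) = 248.4
3. 1.4(85.2) = 119.3
4. 0.9(85.2) - 1.6(58.7) = -17.2
5. 1.35(85.2) + 1.6(58.7) + 0.5(94.6) + 0.5(24.4) = 268.4
The largest value is 268.4 kip·ft from combination 5.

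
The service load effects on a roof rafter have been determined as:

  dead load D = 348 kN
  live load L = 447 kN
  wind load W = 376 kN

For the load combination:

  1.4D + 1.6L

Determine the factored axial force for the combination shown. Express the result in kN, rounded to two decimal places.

1202.40 kN

1.4(348) + 1.6(447) = 1202.40
N_u = 1202.40 kN.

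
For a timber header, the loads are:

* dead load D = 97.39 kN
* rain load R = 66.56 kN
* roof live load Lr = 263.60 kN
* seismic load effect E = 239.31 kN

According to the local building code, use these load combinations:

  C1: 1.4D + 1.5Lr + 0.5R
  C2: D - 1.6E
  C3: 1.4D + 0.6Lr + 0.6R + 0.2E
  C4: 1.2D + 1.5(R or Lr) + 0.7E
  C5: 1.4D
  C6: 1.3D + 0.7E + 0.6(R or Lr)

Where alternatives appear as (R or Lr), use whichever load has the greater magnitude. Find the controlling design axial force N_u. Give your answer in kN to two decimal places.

(R or Lr) → Lr = 263.60 kN.
C1: 1.4(97.39) + 1.5(263.60) + 0.5(66.56) = 136.35 + 395.40 + 33.28 = 565.03
C2: 1.0(97.39) - 1.6(239.31) = 97.39 - 382.90 = -285.51
C3: 1.4(97.39) + 0.6(263.60) + 0.6(66.56) + 0.2(239.31) = 382.30
C4: 1.2(97.39) + 1.5(263.60) + 0.7(239.31) = 116.87 + 395.40 + 167.52 = 679.79
C5: 1.4(97.39) = 136.35
C6: 1.3(97.39) + 0.7(239.31) + 0.6(263.60) = 452.28
Maximum is from combination 4.

679.79 kN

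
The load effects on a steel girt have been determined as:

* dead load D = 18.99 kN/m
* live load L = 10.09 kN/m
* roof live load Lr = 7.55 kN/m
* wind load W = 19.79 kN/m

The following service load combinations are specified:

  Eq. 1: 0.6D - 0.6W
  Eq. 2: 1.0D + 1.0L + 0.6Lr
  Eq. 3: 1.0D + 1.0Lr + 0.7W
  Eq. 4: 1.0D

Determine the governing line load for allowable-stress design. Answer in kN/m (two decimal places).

40.39 kN/m

Eq. 1: 0.6(18.99) - 0.6(19.79) = 11.39 - 11.87 = -0.48
Eq. 2: 1.0(18.99) + 1.0(10.09) + 0.6(7.55) = 18.99 + 10.09 + 4.53 = 33.61
Eq. 3: 1.0(18.99) + 1.0(7.55) + 0.7(19.79) = 18.99 + 7.55 + 13.85 = 40.39
Eq. 4: 1.0(18.99) = 18.99
Combination 3 governs: w = 40.39 kN/m.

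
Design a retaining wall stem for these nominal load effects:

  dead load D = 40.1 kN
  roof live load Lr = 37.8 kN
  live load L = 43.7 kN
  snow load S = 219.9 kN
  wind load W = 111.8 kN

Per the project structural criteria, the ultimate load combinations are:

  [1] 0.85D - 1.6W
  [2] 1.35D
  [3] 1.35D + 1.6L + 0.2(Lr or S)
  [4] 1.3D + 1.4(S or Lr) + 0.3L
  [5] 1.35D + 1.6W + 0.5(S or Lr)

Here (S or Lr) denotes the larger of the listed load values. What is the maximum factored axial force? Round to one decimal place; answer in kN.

373.1 kN

(Lr or S) → S = 219.9 kN; (S or Lr) → S = 219.9 kN.
[1] 0.85(40.1) - 1.6(111.8) = 34.1 - 178.9 = -144.8
[2] 1.35(40.1) = 54.1
[3] 1.35(40.1) + 1.6(43.7) + 0.2(219.9) = 54.1 + 69.9 + 44.0 = 168.0
[4] 1.3(40.1) + 1.4(219.9) + 0.3(43.7) = 52.1 + 307.9 + 13.1 = 373.1
[5] 1.35(40.1) + 1.6(111.8) + 0.5(219.9) = 54.1 + 178.9 + 110.0 = 343.0
Combination 4 governs: N_u = 373.1 kN.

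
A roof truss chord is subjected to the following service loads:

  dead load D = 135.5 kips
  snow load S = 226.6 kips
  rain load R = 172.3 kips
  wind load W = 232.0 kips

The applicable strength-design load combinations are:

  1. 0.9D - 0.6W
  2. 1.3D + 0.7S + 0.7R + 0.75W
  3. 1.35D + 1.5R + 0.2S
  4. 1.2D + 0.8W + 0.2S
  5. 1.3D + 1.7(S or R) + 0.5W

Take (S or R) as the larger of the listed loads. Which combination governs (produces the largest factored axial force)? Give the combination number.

(S or R) → S = 226.6 kips.
1. 0.9(135.5) - 0.6(232.0) = -17.3
2. 1.3(135.5) + 0.7(226.6) + 0.7(172.3) + 0.75(232.0) = 176.2 + 158.6 + 120.6 + 174.0 = 629.4
3. 1.35(135.5) + 1.5(172.3) + 0.2(226.6) = 182.9 + 258.5 + 45.3 = 486.7
4. 1.2(135.5) + 0.8(232.0) + 0.2(226.6) = 162.6 + 185.6 + 45.3 = 393.5
5. 1.3(135.5) + 1.7(226.6) + 0.5(232.0) = 176.2 + 385.2 + 116.0 = 677.4
The largest value is 677.4 kips from combination 5.

Combination 5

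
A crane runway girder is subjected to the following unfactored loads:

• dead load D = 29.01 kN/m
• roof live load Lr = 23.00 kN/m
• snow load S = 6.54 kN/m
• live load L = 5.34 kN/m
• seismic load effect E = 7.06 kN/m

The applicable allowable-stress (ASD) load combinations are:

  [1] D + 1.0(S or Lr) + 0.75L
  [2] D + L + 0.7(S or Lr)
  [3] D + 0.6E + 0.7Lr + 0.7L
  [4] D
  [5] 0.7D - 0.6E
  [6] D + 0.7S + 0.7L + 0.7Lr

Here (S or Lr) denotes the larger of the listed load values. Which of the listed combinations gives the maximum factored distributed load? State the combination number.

(S or Lr) → Lr = 23.00 kN/m.
[1] 1.0(29.01) + 1.0(23.00) + 0.75(5.34) = 56.02
[2] 1.0(29.01) + 1.0(5.34) + 0.7(23.00) = 50.45
[3] 1.0(29.01) + 0.6(7.06) + 0.7(23.00) + 0.7(5.34) = 53.08
[4] 1.0(29.01) = 29.01
[5] 0.7(29.01) - 0.6(7.06) = 16.07
[6] 1.0(29.01) + 0.7(6.54) + 0.7(5.34) + 0.7(23.00) = 53.43
The largest value is 56.02 kN/m from combination 1.

Combination 1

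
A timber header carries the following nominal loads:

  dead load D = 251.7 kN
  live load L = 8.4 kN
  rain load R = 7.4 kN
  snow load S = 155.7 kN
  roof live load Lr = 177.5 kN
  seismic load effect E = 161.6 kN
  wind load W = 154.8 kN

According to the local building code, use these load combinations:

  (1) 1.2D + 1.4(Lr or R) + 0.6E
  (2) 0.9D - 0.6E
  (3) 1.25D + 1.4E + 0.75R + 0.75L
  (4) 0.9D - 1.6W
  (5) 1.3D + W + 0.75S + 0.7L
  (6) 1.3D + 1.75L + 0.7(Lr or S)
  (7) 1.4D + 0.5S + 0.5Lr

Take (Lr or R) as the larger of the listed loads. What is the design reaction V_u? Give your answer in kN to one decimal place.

(Lr or R) → Lr = 177.5 kN; (Lr or S) → Lr = 177.5 kN.
(1) 1.2(251.7) + 1.4(177.5) + 0.6(161.6) = 647.5
(2) 0.9(251.7) - 0.6(161.6) = 129.6
(3) 1.25(251.7) + 1.4(161.6) + 0.75(7.4) + 0.75(8.4) = 552.7
(4) 0.9(251.7) - 1.6(154.8) = -21.2
(5) 1.3(251.7) + 1.0(154.8) + 0.75(155.7) + 0.7(8.4) = 604.7
(6) 1.3(251.7) + 1.75(8.4) + 0.7(177.5) = 466.2
(7) 1.4(251.7) + 0.5(155.7) + 0.5(177.5) = 519.0
Maximum is from combination 1.

647.5 kN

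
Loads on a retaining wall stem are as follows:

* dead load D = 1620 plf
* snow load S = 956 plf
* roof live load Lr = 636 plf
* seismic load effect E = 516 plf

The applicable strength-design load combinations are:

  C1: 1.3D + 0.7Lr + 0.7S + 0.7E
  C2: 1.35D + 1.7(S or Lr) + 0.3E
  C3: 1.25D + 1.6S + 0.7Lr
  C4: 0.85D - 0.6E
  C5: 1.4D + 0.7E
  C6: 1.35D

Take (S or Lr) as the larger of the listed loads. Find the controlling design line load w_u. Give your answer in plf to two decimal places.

(S or Lr) → S = 956 plf.
C1: 1.3(1620) + 0.7(636) + 0.7(956) + 0.7(516) = 2106.00 + 445.20 + 669.20 + 361.20 = 3581.60
C2: 1.35(1620) + 1.7(956) + 0.3(516) = 2187.00 + 1625.20 + 154.80 = 3967.00
C3: 1.25(1620) + 1.6(956) + 0.7(636) = 2025.00 + 1529.60 + 445.20 = 3999.80
C4: 0.85(1620) - 0.6(516) = 1377.00 - 309.60 = 1067.40
C5: 1.4(1620) + 0.7(516) = 2268.00 + 361.20 = 2629.20
C6: 1.35(1620) = 2187.00
The controlling combination is 3, giving 3999.80 plf.

3999.80 plf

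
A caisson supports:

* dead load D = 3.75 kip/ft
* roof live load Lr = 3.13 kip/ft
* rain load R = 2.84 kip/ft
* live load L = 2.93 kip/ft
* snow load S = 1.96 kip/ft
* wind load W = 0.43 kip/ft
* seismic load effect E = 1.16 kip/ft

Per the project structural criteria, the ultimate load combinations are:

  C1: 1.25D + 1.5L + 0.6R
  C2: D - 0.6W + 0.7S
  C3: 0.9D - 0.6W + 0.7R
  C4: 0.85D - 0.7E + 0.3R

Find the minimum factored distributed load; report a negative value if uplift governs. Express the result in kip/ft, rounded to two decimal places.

3.23 kip/ft

C1: 1.25(3.75) + 1.5(2.93) + 0.6(2.84) = 4.69 + 4.40 + 1.70 = 10.79
C2: 1.0(3.75) - 0.6(0.43) + 0.7(1.96) = 3.75 - 0.26 + 1.37 = 4.86
C3: 0.9(3.75) - 0.6(0.43) + 0.7(2.84) = 3.38 - 0.26 + 1.99 = 5.11
C4: 0.85(3.75) - 0.7(1.16) + 0.3(2.84) = 3.19 - 0.81 + 0.85 = 3.23
Combination 4 gives the minimum: 3.23 kip/ft.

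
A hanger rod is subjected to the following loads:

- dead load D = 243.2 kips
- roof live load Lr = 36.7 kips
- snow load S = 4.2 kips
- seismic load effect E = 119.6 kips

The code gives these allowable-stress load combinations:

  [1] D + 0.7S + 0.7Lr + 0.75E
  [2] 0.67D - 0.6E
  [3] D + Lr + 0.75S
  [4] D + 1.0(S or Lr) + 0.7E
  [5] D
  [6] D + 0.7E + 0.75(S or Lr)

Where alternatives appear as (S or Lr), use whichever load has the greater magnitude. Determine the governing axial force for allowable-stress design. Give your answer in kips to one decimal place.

(S or Lr) → Lr = 36.7 kips.
[1] 1.0(243.2) + 0.7(4.2) + 0.7(36.7) + 0.75(119.6) = 243.2 + 2.9 + 25.7 + 89.7 = 361.5
[2] 0.67(243.2) - 0.6(119.6) = 91.2
[3] 1.0(243.2) + 1.0(36.7) + 0.75(4.2) = 243.2 + 36.7 + 3.2 = 283.1
[4] 1.0(243.2) + 1.0(36.7) + 0.7(119.6) = 243.2 + 36.7 + 83.7 = 363.6
[5] 1.0(243.2) = 243.2
[6] 1.0(243.2) + 0.7(119.6) + 0.75(36.7) = 243.2 + 83.7 + 27.5 = 354.4
The controlling combination is 4, giving 363.6 kips.

363.6 kips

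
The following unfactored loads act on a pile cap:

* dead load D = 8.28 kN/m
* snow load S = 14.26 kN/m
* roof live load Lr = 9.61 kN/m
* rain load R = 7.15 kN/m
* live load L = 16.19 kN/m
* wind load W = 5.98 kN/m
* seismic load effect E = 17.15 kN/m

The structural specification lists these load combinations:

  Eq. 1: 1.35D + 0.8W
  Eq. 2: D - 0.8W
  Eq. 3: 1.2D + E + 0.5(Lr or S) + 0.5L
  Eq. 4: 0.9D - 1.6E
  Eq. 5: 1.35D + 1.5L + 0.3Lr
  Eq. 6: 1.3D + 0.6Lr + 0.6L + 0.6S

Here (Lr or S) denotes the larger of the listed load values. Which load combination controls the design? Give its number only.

(Lr or S) → S = 14.26 kN/m.
Eq. 1: 1.35(8.28) + 0.8(5.98) = 11.18 + 4.78 = 15.96
Eq. 2: 1.0(8.28) - 0.8(5.98) = 8.28 - 4.78 = 3.50
Eq. 3: 1.2(8.28) + 1.0(17.15) + 0.5(14.26) + 0.5(16.19) = 42.31
Eq. 4: 0.9(8.28) - 1.6(17.15) = 7.45 - 27.44 = -19.99
Eq. 5: 1.35(8.28) + 1.5(16.19) + 0.3(9.61) = 11.18 + 24.29 + 2.88 = 38.35
Eq. 6: 1.3(8.28) + 0.6(9.61) + 0.6(16.19) + 0.6(14.26) = 10.76 + 5.77 + 9.71 + 8.56 = 34.80
The largest value is 42.31 kN/m from combination 3.

Combination 3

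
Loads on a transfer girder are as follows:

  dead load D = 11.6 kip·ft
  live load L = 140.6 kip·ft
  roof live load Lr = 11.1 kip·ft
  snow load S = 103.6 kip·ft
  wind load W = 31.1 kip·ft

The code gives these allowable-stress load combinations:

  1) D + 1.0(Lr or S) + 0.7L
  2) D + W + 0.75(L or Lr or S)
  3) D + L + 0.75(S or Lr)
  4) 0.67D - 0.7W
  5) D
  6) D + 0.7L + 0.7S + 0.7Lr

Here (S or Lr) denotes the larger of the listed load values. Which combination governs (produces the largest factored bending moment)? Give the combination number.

(Lr or S) → S = 103.6 kip·ft; (L or Lr or S) → L = 140.6 kip·ft; (S or Lr) → S = 103.6 kip·ft.
1) 1.0(11.6) + 1.0(103.6) + 0.7(140.6) = 213.6
2) 1.0(11.6) + 1.0(31.1) + 0.75(140.6) = 148.2
3) 1.0(11.6) + 1.0(140.6) + 0.75(103.6) = 229.9
4) 0.67(11.6) - 0.7(31.1) = -14.0
5) 1.0(11.6) = 11.6
6) 1.0(11.6) + 0.7(140.6) + 0.7(103.6) + 0.7(11.1) = 190.3
The largest value is 229.9 kip·ft from combination 3.

Combination 3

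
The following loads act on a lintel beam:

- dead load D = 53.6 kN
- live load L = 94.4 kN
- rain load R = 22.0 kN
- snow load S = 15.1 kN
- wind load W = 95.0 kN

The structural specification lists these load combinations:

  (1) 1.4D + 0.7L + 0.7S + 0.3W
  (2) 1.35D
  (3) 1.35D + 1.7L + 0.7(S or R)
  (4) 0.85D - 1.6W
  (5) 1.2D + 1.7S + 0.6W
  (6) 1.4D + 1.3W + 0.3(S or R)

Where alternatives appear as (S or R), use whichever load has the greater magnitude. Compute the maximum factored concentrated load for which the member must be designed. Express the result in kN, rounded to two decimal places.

248.24 kN

(S or R) → R = 22.0 kN.
(1) 1.4(53.6) + 0.7(94.4) + 0.7(15.1) + 0.3(95.0) = 180.19
(2) 1.35(53.6) = 72.36
(3) 1.35(53.6) + 1.7(94.4) + 0.7(22.0) = 248.24
(4) 0.85(53.6) - 1.6(95.0) = -106.44
(5) 1.2(53.6) + 1.7(15.1) + 0.6(95.0) = 146.99
(6) 1.4(53.6) + 1.3(95.0) + 0.3(22.0) = 205.14
The controlling combination is 3, giving 248.24 kN.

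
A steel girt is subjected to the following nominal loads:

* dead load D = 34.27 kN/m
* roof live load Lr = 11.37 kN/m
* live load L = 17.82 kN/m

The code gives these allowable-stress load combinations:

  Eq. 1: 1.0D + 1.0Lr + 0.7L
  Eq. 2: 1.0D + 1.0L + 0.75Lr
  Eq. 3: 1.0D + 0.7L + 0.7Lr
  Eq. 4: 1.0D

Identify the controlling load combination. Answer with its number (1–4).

Eq. 1: 1.0(34.27) + 1.0(11.37) + 0.7(17.82) = 34.27 + 11.37 + 12.47 = 58.11
Eq. 2: 1.0(34.27) + 1.0(17.82) + 0.75(11.37) = 34.27 + 17.82 + 8.53 = 60.62
Eq. 3: 1.0(34.27) + 0.7(17.82) + 0.7(11.37) = 34.27 + 12.47 + 7.96 = 54.70
Eq. 4: 1.0(34.27) = 34.27
The largest value is 60.62 kN/m from combination 2.

Combination 2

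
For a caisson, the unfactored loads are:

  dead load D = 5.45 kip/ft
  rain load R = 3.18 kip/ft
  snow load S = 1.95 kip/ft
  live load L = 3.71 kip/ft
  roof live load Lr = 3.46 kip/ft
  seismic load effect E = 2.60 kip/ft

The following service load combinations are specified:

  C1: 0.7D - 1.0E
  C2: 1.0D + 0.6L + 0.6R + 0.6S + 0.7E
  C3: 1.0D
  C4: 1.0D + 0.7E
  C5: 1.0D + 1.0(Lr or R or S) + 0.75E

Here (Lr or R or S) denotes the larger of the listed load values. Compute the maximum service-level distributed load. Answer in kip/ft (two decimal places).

12.57 kip/ft

(Lr or R or S) → Lr = 3.46 kip/ft.
C1: 0.7(5.45) - 1.0(2.60) = 1.22
C2: 1.0(5.45) + 0.6(3.71) + 0.6(3.18) + 0.6(1.95) + 0.7(2.60) = 12.57
C3: 1.0(5.45) = 5.45
C4: 1.0(5.45) + 0.7(2.60) = 7.27
C5: 1.0(5.45) + 1.0(3.46) + 0.75(2.60) = 10.86
Combination 2 governs: w = 12.57 kip/ft.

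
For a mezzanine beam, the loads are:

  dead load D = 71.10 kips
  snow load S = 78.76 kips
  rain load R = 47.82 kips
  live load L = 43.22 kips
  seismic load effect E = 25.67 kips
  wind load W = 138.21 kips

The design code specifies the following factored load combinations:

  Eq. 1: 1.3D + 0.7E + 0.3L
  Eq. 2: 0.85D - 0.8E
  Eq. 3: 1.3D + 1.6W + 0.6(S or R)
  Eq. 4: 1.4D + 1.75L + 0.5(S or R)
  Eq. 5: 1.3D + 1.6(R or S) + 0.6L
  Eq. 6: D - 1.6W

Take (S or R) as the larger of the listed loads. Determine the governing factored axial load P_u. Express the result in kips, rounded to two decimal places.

360.82 kips

(S or R) → S = 78.76 kips; (R or S) → S = 78.76 kips.
Eq. 1: 1.3(71.10) + 0.7(25.67) + 0.3(43.22) = 92.43 + 17.97 + 12.97 = 123.37
Eq. 2: 0.85(71.10) - 0.8(25.67) = 60.44 - 20.54 = 39.90
Eq. 3: 1.3(71.10) + 1.6(138.21) + 0.6(78.76) = 360.82
Eq. 4: 1.4(71.10) + 1.75(43.22) + 0.5(78.76) = 99.54 + 75.64 + 39.38 = 214.56
Eq. 5: 1.3(71.10) + 1.6(78.76) + 0.6(43.22) = 92.43 + 126.02 + 25.93 = 244.38
Eq. 6: 1.0(71.10) - 1.6(138.21) = 71.10 - 221.14 = -150.04
The controlling combination is 3, giving 360.82 kips.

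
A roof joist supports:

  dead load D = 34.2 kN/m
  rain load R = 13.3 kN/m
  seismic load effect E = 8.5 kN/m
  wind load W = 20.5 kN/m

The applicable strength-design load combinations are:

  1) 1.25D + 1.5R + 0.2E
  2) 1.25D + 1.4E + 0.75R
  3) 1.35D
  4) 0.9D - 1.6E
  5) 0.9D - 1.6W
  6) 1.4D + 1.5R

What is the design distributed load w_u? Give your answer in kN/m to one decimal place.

1) 1.25(34.2) + 1.5(13.3) + 0.2(8.5) = 64.4
2) 1.25(34.2) + 1.4(8.5) + 0.75(13.3) = 64.6
3) 1.35(34.2) = 46.2
4) 0.9(34.2) - 1.6(8.5) = 30.8 - 13.6 = 17.2
5) 0.9(34.2) - 1.6(20.5) = 30.8 - 32.8 = -2.0
6) 1.4(34.2) + 1.5(13.3) = 67.8
Combination 6 governs: w_u = 67.8 kN/m.

67.8 kN/m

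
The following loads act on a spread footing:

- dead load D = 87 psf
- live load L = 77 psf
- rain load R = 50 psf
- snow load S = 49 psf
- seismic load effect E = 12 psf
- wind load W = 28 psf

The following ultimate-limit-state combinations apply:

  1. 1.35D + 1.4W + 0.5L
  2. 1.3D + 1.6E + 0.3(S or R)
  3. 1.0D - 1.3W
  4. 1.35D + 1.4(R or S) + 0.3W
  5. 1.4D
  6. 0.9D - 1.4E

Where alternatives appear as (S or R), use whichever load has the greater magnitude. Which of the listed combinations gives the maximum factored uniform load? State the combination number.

(S or R) → R = 50 psf; (R or S) → R = 50 psf.
1. 1.35(87) + 1.4(28) + 0.5(77) = 117.45 + 39.20 + 38.50 = 195.15
2. 1.3(87) + 1.6(12) + 0.3(50) = 113.10 + 19.20 + 15.00 = 147.30
3. 1.0(87) - 1.3(28) = 87.00 - 36.40 = 50.60
4. 1.35(87) + 1.4(50) + 0.3(28) = 117.45 + 70.00 + 8.40 = 195.85
5. 1.4(87) = 121.80
6. 0.9(87) - 1.4(12) = 78.30 - 16.80 = 61.50
The largest value is 195.85 psf from combination 4.

Combination 4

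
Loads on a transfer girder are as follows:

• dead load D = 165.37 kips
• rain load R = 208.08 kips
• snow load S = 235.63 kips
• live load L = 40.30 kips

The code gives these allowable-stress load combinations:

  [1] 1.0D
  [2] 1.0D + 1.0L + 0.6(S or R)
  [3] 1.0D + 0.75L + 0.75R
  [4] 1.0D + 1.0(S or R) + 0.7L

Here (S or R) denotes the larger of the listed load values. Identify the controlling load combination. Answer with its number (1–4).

Combination 4

(S or R) → S = 235.63 kips.
[1] 1.0(165.37) = 165.37
[2] 1.0(165.37) + 1.0(40.30) + 0.6(235.63) = 165.37 + 40.30 + 141.38 = 347.05
[3] 1.0(165.37) + 0.75(40.30) + 0.75(208.08) = 165.37 + 30.23 + 156.06 = 351.66
[4] 1.0(165.37) + 1.0(235.63) + 0.7(40.30) = 165.37 + 235.63 + 28.21 = 429.21
The largest value is 429.21 kips from combination 4.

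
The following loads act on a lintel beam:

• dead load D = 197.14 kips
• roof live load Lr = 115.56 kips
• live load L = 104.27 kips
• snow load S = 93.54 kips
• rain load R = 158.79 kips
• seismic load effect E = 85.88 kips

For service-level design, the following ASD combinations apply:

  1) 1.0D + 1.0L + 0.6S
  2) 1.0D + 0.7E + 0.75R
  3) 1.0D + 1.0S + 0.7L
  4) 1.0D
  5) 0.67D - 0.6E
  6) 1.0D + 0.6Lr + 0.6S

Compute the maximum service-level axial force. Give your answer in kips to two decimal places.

1) 1.0(197.14) + 1.0(104.27) + 0.6(93.54) = 197.14 + 104.27 + 56.12 = 357.53
2) 1.0(197.14) + 0.7(85.88) + 0.75(158.79) = 197.14 + 60.12 + 119.09 = 376.35
3) 1.0(197.14) + 1.0(93.54) + 0.7(104.27) = 197.14 + 93.54 + 72.99 = 363.67
4) 1.0(197.14) = 197.14
5) 0.67(197.14) - 0.6(85.88) = 80.56
6) 1.0(197.14) + 0.6(115.56) + 0.6(93.54) = 197.14 + 69.34 + 56.12 = 322.60
Maximum is from combination 2.

376.35 kips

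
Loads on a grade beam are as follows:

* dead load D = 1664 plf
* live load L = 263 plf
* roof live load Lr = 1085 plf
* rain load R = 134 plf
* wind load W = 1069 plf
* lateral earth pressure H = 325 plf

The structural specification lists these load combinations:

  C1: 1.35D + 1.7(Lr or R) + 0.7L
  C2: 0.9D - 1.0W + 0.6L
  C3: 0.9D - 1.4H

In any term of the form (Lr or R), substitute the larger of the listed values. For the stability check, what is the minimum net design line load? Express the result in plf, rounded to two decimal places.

586.40 plf

(Lr or R) → Lr = 1085 plf.
C1: 1.35(1664) + 1.7(1085) + 0.7(263) = 2246.40 + 1844.50 + 184.10 = 4275.00
C2: 0.9(1664) - 1.0(1069) + 0.6(263) = 1497.60 - 1069.00 + 157.80 = 586.40
C3: 0.9(1664) - 1.4(325) = 1497.60 - 455.00 = 1042.60
Combination 2 gives the minimum: 586.40 plf.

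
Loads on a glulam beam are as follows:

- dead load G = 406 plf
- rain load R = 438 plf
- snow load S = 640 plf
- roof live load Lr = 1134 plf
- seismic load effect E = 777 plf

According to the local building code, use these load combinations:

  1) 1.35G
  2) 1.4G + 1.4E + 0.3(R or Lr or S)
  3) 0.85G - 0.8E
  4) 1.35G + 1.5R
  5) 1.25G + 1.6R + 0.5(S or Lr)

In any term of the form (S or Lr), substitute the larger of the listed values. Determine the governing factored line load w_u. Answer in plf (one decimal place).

(R or Lr or S) → Lr = 1134 plf; (S or Lr) → Lr = 1134 plf.
1) 1.35(406) = 548.1
2) 1.4(406) + 1.4(777) + 0.3(1134) = 568.4 + 1087.8 + 340.2 = 1996.4
3) 0.85(406) - 0.8(777) = 345.1 - 621.6 = -276.5
4) 1.35(406) + 1.5(438) = 548.1 + 657.0 = 1205.1
5) 1.25(406) + 1.6(438) + 0.5(1134) = 507.5 + 700.8 + 567.0 = 1775.3
Maximum is from combination 2.

1996.4 plf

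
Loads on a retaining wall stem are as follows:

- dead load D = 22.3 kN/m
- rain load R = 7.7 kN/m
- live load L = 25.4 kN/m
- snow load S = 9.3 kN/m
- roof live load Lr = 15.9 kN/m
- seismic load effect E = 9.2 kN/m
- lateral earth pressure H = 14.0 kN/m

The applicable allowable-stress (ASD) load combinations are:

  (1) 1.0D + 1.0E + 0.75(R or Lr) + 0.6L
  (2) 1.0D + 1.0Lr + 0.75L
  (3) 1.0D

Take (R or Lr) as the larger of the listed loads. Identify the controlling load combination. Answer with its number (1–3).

(R or Lr) → Lr = 15.9 kN/m.
(1) 1.0(22.3) + 1.0(9.2) + 0.75(15.9) + 0.6(25.4) = 58.7
(2) 1.0(22.3) + 1.0(15.9) + 0.75(25.4) = 22.3 + 15.9 + 19.1 = 57.3
(3) 1.0(22.3) = 22.3
The largest value is 58.7 kN/m from combination 1.

Combination 1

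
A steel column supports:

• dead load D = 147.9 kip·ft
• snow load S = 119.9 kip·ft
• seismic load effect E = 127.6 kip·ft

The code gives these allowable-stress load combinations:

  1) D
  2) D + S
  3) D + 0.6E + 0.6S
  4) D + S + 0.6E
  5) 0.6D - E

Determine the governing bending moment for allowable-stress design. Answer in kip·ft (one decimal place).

1) 1.0(147.9) = 147.9
2) 1.0(147.9) + 1.0(119.9) = 147.9 + 119.9 = 267.8
3) 1.0(147.9) + 0.6(127.6) + 0.6(119.9) = 147.9 + 76.6 + 71.9 = 296.4
4) 1.0(147.9) + 1.0(119.9) + 0.6(127.6) = 147.9 + 119.9 + 76.6 = 344.4
5) 0.6(147.9) - 1.0(127.6) = 88.7 - 127.6 = -38.9
Maximum is from combination 4.

344.4 kip·ft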